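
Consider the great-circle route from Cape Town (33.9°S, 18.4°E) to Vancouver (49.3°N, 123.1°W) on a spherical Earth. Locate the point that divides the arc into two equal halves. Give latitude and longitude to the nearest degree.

≈ 21°N, 33°W

Write both endpoints as unit vectors p₁, p₂ with components (cos φ cos λ, cos φ sin λ, sin φ).
The central angle between the endpoints is δ = arccos(p₁·p₂) ≈ 2.580 rad (147.8°).
Interpolate at f = 1/2 with slerp weights a = sin((1−f)δ)/sin δ ≈ 1.804, b = sin(fδ)/sin δ ≈ 1.804.
p = a·p₁ + b·p₂ ≈ (0.779, -0.513, 0.362); φ = arcsin(p_z) ≈ 21.20°, λ = atan2(p_y, p_x) ≈ -33.38°.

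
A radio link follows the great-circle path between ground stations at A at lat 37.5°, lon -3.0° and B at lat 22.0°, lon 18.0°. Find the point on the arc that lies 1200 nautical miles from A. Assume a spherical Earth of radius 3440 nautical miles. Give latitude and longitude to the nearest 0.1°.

≈ lat 24.7°, lon 15.0°

Write both endpoints as unit vectors p₁, p₂ with components (cos φ cos λ, cos φ sin λ, sin φ).
The central angle between the endpoints is δ = arccos(p₁·p₂) ≈ 0.416 rad (23.8°). The total great-circle distance is δ·R ≈ 0.416 × 3440 ≈ 1431 nmi, so the target fraction is f = 1200/1431 ≈ 0.839.
Interpolate at f ≈ 0.839 with slerp weights a = sin((1−f)δ)/sin δ ≈ 0.166, b = sin(fδ)/sin δ ≈ 0.846.
p = a·p₁ + b·p₂ ≈ (0.877, 0.236, 0.418); φ = arcsin(p_z) ≈ 24.70°, λ = atan2(p_y, p_x) ≈ 15.03°.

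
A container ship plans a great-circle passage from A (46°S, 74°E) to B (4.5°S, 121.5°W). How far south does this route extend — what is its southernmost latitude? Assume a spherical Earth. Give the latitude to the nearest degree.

≈ 76°S

The great circle lies in the plane with unit normal n̂ = (p₁ × p₂)/|p₁ × p₂|.
Here n̂_z ≈ +0.234; the vertex latitude is φ_max = arccos|n̂_z| ≈ 76.5°.
Check via Clairaut: cos φ_max = |cos φ₁| · sin C = cos(46.0°)·sin(160.3°) ≈ 0.234, again giving ≈ 76.5°.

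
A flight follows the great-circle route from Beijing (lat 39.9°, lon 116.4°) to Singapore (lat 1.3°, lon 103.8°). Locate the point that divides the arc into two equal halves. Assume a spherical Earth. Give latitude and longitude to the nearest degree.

Write both endpoints as unit vectors p₁, p₂ with components (cos φ cos λ, cos φ sin λ, sin φ).
The central angle between the endpoints is δ = arccos(p₁·p₂) ≈ 0.703 rad (40.3°).
Interpolate at f = 1/2 with slerp weights a = sin((1−f)δ)/sin δ ≈ 0.533, b = sin(fδ)/sin δ ≈ 0.533.
p = a·p₁ + b·p₂ ≈ (-0.309, 0.883, 0.354); φ = arcsin(p_z) ≈ 20.71°, λ = atan2(p_y, p_x) ≈ 109.27°.

≈ lat 21°, lon 109°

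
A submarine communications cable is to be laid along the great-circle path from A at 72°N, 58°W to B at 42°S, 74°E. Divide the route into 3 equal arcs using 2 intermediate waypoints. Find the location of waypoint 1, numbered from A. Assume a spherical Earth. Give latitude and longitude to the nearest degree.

Convert each endpoint to a unit vector on the sphere (x = cos φ cos λ, y = cos φ sin λ, z = sin φ).
The central angle between the endpoints is δ = arccos(p₁·p₂) ≈ 2.482 rad (142.2°).
Interpolate at f = 1/3 with slerp weights a = sin((1−f)δ)/sin δ ≈ 1.625, b = sin(fδ)/sin δ ≈ 1.201.
p = a·p₁ + b·p₂ ≈ (0.512, 0.432, 0.743); φ = arcsin(p_z) ≈ 47.95°, λ = atan2(p_y, p_x) ≈ 40.13°.

≈ 48°N, 40°E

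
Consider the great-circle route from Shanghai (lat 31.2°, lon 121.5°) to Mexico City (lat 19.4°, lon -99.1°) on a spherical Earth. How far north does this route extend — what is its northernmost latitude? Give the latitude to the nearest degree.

The great circle lies in the plane with unit normal n̂ = (p₁ × p₂)/|p₁ × p₂|.
Here n̂_z ≈ +0.585; the vertex latitude is φ_max = arccos|n̂_z| ≈ 54.2°.
Check via Clairaut: cos φ_max = |cos φ₁| · sin C = cos(31.2°)·sin(43.1°) ≈ 0.585, again giving ≈ 54.2°.

≈ 54°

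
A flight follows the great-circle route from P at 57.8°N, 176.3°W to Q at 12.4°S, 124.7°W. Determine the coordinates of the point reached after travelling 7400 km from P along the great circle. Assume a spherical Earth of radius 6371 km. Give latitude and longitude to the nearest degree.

≈ 2°N, 131°W

The haversine formula gives a central angle δ ≈ 1.429 rad (81.9°) between the endpoints. The total great-circle distance is δ·R ≈ 1.429 × 6371 ≈ 9103 km, so the target fraction is f = 7400/9103 ≈ 0.813.
Interpolate at f ≈ 0.813 with slerp weights a = sin((1−f)δ)/sin δ ≈ 0.267, b = sin(fδ)/sin δ ≈ 0.927.
p = a·p₁ + b·p₂ ≈ (-0.657, -0.753, 0.027); φ = arcsin(p_z) ≈ 1.53°, λ = atan2(p_y, p_x) ≈ -131.10°.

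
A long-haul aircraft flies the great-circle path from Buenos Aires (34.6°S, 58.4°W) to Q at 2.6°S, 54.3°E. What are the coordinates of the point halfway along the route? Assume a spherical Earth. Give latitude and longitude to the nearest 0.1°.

≈ 31.0°S, 6.2°E

The haversine formula gives a central angle δ ≈ 1.867 rad (107.0°) between the endpoints.
Interpolate at f = 1/2 with slerp weights a = sin((1−f)δ)/sin δ ≈ 0.840, b = sin(fδ)/sin δ ≈ 0.840.
p = a·p₁ + b·p₂ ≈ (0.852, 0.093, -0.515); φ = arcsin(p_z) ≈ -31.01°, λ = atan2(p_y, p_x) ≈ 6.20°.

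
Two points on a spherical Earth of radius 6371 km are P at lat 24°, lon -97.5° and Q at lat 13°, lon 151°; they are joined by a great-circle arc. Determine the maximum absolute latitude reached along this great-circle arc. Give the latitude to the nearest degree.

The great circle lies in the plane with unit normal n̂ = (p₁ × p₂)/|p₁ × p₂|.
Here n̂_z ≈ -0.852; the vertex latitude is φ_max = arccos|n̂_z| ≈ 31.6°.

≈ 32°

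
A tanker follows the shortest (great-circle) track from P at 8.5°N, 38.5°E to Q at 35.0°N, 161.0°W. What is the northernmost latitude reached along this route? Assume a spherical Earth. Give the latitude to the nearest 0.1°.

The great circle lies in the plane with unit normal n̂ = (p₁ × p₂)/|p₁ × p₂|.
Here n̂_z ≈ +0.368; the vertex latitude is φ_max = arccos|n̂_z| ≈ 68.4°.
Check via Clairaut: cos φ_max = |cos φ₁| · sin C = cos(8.5°)·sin(21.9°) ≈ 0.368, again giving ≈ 68.4°.

≈ 68.4°N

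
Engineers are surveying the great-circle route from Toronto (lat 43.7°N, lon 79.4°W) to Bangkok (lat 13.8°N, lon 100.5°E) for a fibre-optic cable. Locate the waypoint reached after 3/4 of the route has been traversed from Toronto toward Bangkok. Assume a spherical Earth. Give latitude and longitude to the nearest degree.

Convert each endpoint to a unit vector on the sphere (x = cos φ cos λ, y = cos φ sin λ, z = sin φ).
The central angle between the endpoints is δ = arccos(p₁·p₂) ≈ 2.138 rad (122.5°).
Interpolate at f = 3/4 with slerp weights a = sin((1−f)δ)/sin δ ≈ 0.604, b = sin(fδ)/sin δ ≈ 1.185.
p = a·p₁ + b·p₂ ≈ (-0.129, 0.702, 0.700); φ = arcsin(p_z) ≈ 44.42°, λ = atan2(p_y, p_x) ≈ 100.44°.

≈ lat 44°N, lon 100°E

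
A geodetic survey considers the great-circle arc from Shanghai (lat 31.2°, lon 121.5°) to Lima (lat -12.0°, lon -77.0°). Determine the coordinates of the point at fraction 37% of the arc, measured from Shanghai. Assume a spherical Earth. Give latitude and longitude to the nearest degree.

From cos δ = sin φ₁ sin φ₂ + cos φ₁ cos φ₂ cos Δλ, the central angle is δ ≈ 2.693 rad (154.3°).
Interpolate at f = 0.37 with slerp weights a = sin((1−f)δ)/sin δ ≈ 2.288, b = sin(fδ)/sin δ ≈ 1.937.
p = a·p₁ + b·p₂ ≈ (-0.597, -0.177, 0.783); φ = arcsin(p_z) ≈ 51.52°, λ = atan2(p_y, p_x) ≈ -163.50°.

≈ lat 52°, lon -163°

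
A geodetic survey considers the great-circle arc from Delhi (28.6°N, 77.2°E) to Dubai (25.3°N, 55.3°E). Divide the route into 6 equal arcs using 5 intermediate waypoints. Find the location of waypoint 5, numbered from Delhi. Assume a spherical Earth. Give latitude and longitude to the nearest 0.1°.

Write both endpoints as unit vectors p₁, p₂ with components (cos φ cos λ, cos φ sin λ, sin φ).
The central angle between the endpoints is δ = arccos(p₁·p₂) ≈ 0.345 rad (19.8°).
Interpolate at f = 5/6 with slerp weights a = sin((1−f)δ)/sin δ ≈ 0.170, b = sin(fδ)/sin δ ≈ 0.838.
p = a·p₁ + b·p₂ ≈ (0.465, 0.769, 0.440); φ = arcsin(p_z) ≈ 26.08°, λ = atan2(p_y, p_x) ≈ 58.85°.

≈ 26.1°N, 58.9°E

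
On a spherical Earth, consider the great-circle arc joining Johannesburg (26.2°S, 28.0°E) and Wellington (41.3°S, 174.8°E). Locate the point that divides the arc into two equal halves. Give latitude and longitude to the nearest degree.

Convert each endpoint to a unit vector on the sphere (x = cos φ cos λ, y = cos φ sin λ, z = sin φ).
The central angle between the endpoints is δ = arccos(p₁·p₂) ≈ 1.847 rad (105.8°).
Interpolate at f = 1/2 with slerp weights a = sin((1−f)δ)/sin δ ≈ 0.829, b = sin(fδ)/sin δ ≈ 0.829.
p = a·p₁ + b·p₂ ≈ (0.037, 0.406, -0.913); φ = arcsin(p_z) ≈ -65.96°, λ = atan2(p_y, p_x) ≈ 84.85°.

≈ (66°S, 85°E)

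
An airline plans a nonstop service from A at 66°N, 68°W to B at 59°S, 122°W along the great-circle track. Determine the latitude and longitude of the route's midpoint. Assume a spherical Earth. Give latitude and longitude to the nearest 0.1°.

≈ 3.9°N, 98.4°W

Convert each endpoint to a unit vector on the sphere (x = cos φ cos λ, y = cos φ sin λ, z = sin φ).
The central angle between the endpoints is δ = arccos(p₁·p₂) ≈ 2.292 rad (131.3°).
Interpolate at f = 1/2 with slerp weights a = sin((1−f)δ)/sin δ ≈ 1.213, b = sin(fδ)/sin δ ≈ 1.213.
p = a·p₁ + b·p₂ ≈ (-0.146, -0.987, 0.068); φ = arcsin(p_z) ≈ 3.92°, λ = atan2(p_y, p_x) ≈ -98.43°.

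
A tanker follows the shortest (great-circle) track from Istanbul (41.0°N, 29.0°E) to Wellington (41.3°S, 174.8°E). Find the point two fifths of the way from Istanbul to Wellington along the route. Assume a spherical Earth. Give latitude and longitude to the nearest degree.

The haversine formula gives a central angle δ ≈ 2.695 rad (154.4°) between the endpoints.
Interpolate at f = 2/5 with slerp weights a = sin((1−f)δ)/sin δ ≈ 2.313, b = sin(fδ)/sin δ ≈ 2.040.
p = a·p₁ + b·p₂ ≈ (0.001, 0.985, 0.171); φ = arcsin(p_z) ≈ 9.85°, λ = atan2(p_y, p_x) ≈ 89.97°.

≈ (10°N, 90°E)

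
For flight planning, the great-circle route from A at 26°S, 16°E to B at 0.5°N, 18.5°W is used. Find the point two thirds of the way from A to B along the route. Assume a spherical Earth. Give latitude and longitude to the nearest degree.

The haversine formula gives a central angle δ ≈ 0.742 rad (42.5°) between the endpoints.
Interpolate at f = 2/3 with slerp weights a = sin((1−f)δ)/sin δ ≈ 0.362, b = sin(fδ)/sin δ ≈ 0.703.
p = a·p₁ + b·p₂ ≈ (0.979, -0.133, -0.153); φ = arcsin(p_z) ≈ -8.78°, λ = atan2(p_y, p_x) ≈ -7.74°.

≈ 9°S, 8°W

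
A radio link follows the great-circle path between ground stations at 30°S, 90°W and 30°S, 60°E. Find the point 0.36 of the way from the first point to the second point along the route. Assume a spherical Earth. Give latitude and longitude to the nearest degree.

≈ 61°S, 50°W

The haversine formula gives a central angle δ ≈ 1.982 rad (113.5°) between the endpoints.
Interpolate at f = 0.36 with slerp weights a = sin((1−f)δ)/sin δ ≈ 1.041, b = sin(fδ)/sin δ ≈ 0.714.
p = a·p₁ + b·p₂ ≈ (0.309, -0.366, -0.878); φ = arcsin(p_z) ≈ -61.36°, λ = atan2(p_y, p_x) ≈ -49.85°.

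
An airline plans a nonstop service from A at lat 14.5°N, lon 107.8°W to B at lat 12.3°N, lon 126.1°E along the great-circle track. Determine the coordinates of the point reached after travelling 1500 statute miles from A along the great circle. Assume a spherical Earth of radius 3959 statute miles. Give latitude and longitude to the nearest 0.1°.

≈ lat 22.2°N, lon 129.2°W

From cos δ = sin φ₁ sin φ₂ + cos φ₁ cos φ₂ cos Δλ, the central angle is δ ≈ 2.099 rad (120.3°). The total great-circle distance is δ·R ≈ 2.099 × 3959 ≈ 8310 mi, so the target fraction is f = 1500/8310 ≈ 0.181.
Interpolate at f ≈ 0.181 with slerp weights a = sin((1−f)δ)/sin δ ≈ 1.145, b = sin(fδ)/sin δ ≈ 0.428.
p = a·p₁ + b·p₂ ≈ (-0.585, -0.717, 0.378); φ = arcsin(p_z) ≈ 22.20°, λ = atan2(p_y, p_x) ≈ -129.22°.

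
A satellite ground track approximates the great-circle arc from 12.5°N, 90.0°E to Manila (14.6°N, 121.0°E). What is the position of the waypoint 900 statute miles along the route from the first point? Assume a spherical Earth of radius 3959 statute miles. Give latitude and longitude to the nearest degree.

≈ 14°N, 103°E

Write both endpoints as unit vectors p₁, p₂ with components (cos φ cos λ, cos φ sin λ, sin φ).
The central angle between the endpoints is δ = arccos(p₁·p₂) ≈ 0.527 rad (30.2°). The total great-circle distance is δ·R ≈ 0.527 × 3959 ≈ 2086 mi, so the target fraction is f = 900/2086 ≈ 0.431.
Interpolate at f ≈ 0.431 with slerp weights a = sin((1−f)δ)/sin δ ≈ 0.587, b = sin(fδ)/sin δ ≈ 0.448.
p = a·p₁ + b·p₂ ≈ (-0.223, 0.945, 0.240); φ = arcsin(p_z) ≈ 13.89°, λ = atan2(p_y, p_x) ≈ 103.30°.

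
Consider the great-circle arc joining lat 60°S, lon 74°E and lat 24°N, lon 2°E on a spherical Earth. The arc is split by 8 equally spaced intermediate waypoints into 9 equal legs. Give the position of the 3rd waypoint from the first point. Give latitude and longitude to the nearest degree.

Convert each endpoint to a unit vector on the sphere (x = cos φ cos λ, y = cos φ sin λ, z = sin φ).
The central angle between the endpoints is δ = arccos(p₁·p₂) ≈ 1.783 rad (102.2°).
Interpolate at f = 3/9 with slerp weights a = sin((1−f)δ)/sin δ ≈ 0.949, b = sin(fδ)/sin δ ≈ 0.573.
p = a·p₁ + b·p₂ ≈ (0.654, 0.475, -0.589); φ = arcsin(p_z) ≈ -36.10°, λ = atan2(p_y, p_x) ≈ 35.97°.

≈ lat 36°S, lon 36°E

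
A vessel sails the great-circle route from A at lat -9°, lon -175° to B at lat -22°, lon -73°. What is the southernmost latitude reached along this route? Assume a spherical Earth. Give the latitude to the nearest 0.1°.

≈ -25.4°

The great circle lies in the plane with unit normal n̂ = (p₁ × p₂)/|p₁ × p₂|.
Here n̂_z ≈ +0.904; the vertex latitude is φ_max = arccos|n̂_z| ≈ 25.4°.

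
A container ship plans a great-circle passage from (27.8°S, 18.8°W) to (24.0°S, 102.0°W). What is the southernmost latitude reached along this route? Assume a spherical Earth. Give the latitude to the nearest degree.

The great circle lies in the plane with unit normal n̂ = (p₁ × p₂)/|p₁ × p₂|.
Here n̂_z ≈ -0.837; the vertex latitude is φ_max = arccos|n̂_z| ≈ 33.2°.
Check via Clairaut: cos φ_max = |cos φ₁| · sin C = cos(27.8°)·sin(108.8°) ≈ 0.837, again giving ≈ 33.2°.

≈ 33°S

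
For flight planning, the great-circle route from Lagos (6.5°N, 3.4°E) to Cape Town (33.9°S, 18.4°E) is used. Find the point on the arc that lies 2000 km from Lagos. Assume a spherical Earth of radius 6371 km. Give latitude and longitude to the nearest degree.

≈ 11°S, 9°E

The haversine formula gives a central angle δ ≈ 0.747 rad (42.8°) between the endpoints. The total great-circle distance is δ·R ≈ 0.747 × 6371 ≈ 4762 km, so the target fraction is f = 2000/4762 ≈ 0.420.
Interpolate at f ≈ 0.420 with slerp weights a = sin((1−f)δ)/sin δ ≈ 0.618, b = sin(fδ)/sin δ ≈ 0.454.
p = a·p₁ + b·p₂ ≈ (0.971, 0.155, -0.183); φ = arcsin(p_z) ≈ -10.57°, λ = atan2(p_y, p_x) ≈ 9.10°.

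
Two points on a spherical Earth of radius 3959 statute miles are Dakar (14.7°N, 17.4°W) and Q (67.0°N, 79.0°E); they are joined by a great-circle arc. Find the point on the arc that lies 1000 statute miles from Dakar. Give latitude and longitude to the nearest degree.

Convert each endpoint to a unit vector on the sphere (x = cos φ cos λ, y = cos φ sin λ, z = sin φ).
The central angle between the endpoints is δ = arccos(p₁·p₂) ≈ 1.378 rad (79.0°). The total great-circle distance is δ·R ≈ 1.378 × 3959 ≈ 5456 mi, so the target fraction is f = 1000/5456 ≈ 0.183.
Interpolate at f ≈ 0.183 with slerp weights a = sin((1−f)δ)/sin δ ≈ 0.920, b = sin(fδ)/sin δ ≈ 0.255.
p = a·p₁ + b·p₂ ≈ (0.868, -0.168, 0.468); φ = arcsin(p_z) ≈ 27.89°, λ = atan2(p_y, p_x) ≈ -10.98°.

≈ (28°N, 11°W)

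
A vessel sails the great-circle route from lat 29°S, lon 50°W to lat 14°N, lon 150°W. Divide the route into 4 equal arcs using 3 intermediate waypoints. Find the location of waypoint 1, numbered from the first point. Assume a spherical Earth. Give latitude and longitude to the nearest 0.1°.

Convert each endpoint to a unit vector on the sphere (x = cos φ cos λ, y = cos φ sin λ, z = sin φ).
The central angle between the endpoints is δ = arccos(p₁·p₂) ≈ 1.839 rad (105.3°).
Interpolate at f = 1/4 with slerp weights a = sin((1−f)δ)/sin δ ≈ 1.018, b = sin(fδ)/sin δ ≈ 0.460.
p = a·p₁ + b·p₂ ≈ (0.186, -0.905, -0.382); φ = arcsin(p_z) ≈ -22.47°, λ = atan2(p_y, p_x) ≈ -78.41°.

≈ lat 22.5°S, lon 78.4°W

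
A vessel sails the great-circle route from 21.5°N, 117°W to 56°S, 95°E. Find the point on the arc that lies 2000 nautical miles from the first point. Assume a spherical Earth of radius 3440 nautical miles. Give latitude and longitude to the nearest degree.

Convert each endpoint to a unit vector on the sphere (x = cos φ cos λ, y = cos φ sin λ, z = sin φ).
The central angle between the endpoints is δ = arccos(p₁·p₂) ≈ 2.411 rad (138.2°). The total great-circle distance is δ·R ≈ 2.411 × 3440 ≈ 8295 nmi, so the target fraction is f = 2000/8295 ≈ 0.241.
Interpolate at f ≈ 0.241 with slerp weights a = sin((1−f)δ)/sin δ ≈ 1.449, b = sin(fδ)/sin δ ≈ 0.823.
p = a·p₁ + b·p₂ ≈ (-0.652, -0.743, -0.151); φ = arcsin(p_z) ≈ -8.71°, λ = atan2(p_y, p_x) ≈ -131.29°.

≈ 9°S, 131°W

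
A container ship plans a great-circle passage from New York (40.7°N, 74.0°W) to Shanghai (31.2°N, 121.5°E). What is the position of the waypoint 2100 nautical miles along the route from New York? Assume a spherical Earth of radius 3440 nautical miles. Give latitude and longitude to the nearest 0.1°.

From cos δ = sin φ₁ sin φ₂ + cos φ₁ cos φ₂ cos Δλ, the central angle is δ ≈ 1.862 rad (106.7°). The total great-circle distance is δ·R ≈ 1.862 × 3440 ≈ 6405 nmi, so the target fraction is f = 2100/6405 ≈ 0.328.
Interpolate at f ≈ 0.328 with slerp weights a = sin((1−f)δ)/sin δ ≈ 0.991, b = sin(fδ)/sin δ ≈ 0.598.
p = a·p₁ + b·p₂ ≈ (-0.060, -0.286, 0.956); φ = arcsin(p_z) ≈ 73.01°, λ = atan2(p_y, p_x) ≈ -101.92°.

≈ 73.0°N, 101.9°W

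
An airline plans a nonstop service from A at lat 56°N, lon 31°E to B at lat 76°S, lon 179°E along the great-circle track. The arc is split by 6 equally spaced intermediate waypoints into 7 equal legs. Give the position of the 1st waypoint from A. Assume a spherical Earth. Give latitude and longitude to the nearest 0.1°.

Write both endpoints as unit vectors p₁, p₂ with components (cos φ cos λ, cos φ sin λ, sin φ).
The central angle between the endpoints is δ = arccos(p₁·p₂) ≈ 2.737 rad (156.8°).
Interpolate at f = 1/7 with slerp weights a = sin((1−f)δ)/sin δ ≈ 1.814, b = sin(fδ)/sin δ ≈ 0.967.
p = a·p₁ + b·p₂ ≈ (0.635, 0.526, 0.565); φ = arcsin(p_z) ≈ 34.40°, λ = atan2(p_y, p_x) ≈ 39.64°.

≈ lat 34.4°N, lon 39.6°E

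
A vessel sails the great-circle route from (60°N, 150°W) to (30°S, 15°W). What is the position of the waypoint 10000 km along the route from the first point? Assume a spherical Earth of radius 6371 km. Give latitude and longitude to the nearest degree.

≈ (12°N, 38°W)

Convert each endpoint to a unit vector on the sphere (x = cos φ cos λ, y = cos φ sin λ, z = sin φ).
The central angle between the endpoints is δ = arccos(p₁·p₂) ≈ 2.403 rad (137.7°). The total great-circle distance is δ·R ≈ 2.403 × 6371 ≈ 15307 km, so the target fraction is f = 10000/15307 ≈ 0.653.
Interpolate at f ≈ 0.653 with slerp weights a = sin((1−f)δ)/sin δ ≈ 1.099, b = sin(fδ)/sin δ ≈ 1.485.
p = a·p₁ + b·p₂ ≈ (0.766, -0.607, 0.209); φ = arcsin(p_z) ≈ 12.07°, λ = atan2(p_y, p_x) ≈ -38.41°.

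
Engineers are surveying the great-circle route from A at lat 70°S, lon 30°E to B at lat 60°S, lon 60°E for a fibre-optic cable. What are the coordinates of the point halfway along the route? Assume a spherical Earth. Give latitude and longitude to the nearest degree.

Write both endpoints as unit vectors p₁, p₂ with components (cos φ cos λ, cos φ sin λ, sin φ).
The central angle between the endpoints is δ = arccos(p₁·p₂) ≈ 0.277 rad (15.9°).
Interpolate at f = 1/2 with slerp weights a = sin((1−f)δ)/sin δ ≈ 0.505, b = sin(fδ)/sin δ ≈ 0.505.
p = a·p₁ + b·p₂ ≈ (0.276, 0.305, -0.912); φ = arcsin(p_z) ≈ -65.73°, λ = atan2(p_y, p_x) ≈ 47.88°.

≈ lat 66°S, lon 48°E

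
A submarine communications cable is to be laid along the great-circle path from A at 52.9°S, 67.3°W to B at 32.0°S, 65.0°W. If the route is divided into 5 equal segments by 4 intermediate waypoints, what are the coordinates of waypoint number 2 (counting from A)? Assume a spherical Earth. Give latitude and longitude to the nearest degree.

Convert each endpoint to a unit vector on the sphere (x = cos φ cos λ, y = cos φ sin λ, z = sin φ).
The central angle between the endpoints is δ = arccos(p₁·p₂) ≈ 0.366 rad (21.0°).
Interpolate at f = 2/5 with slerp weights a = sin((1−f)δ)/sin δ ≈ 0.609, b = sin(fδ)/sin δ ≈ 0.408.
p = a·p₁ + b·p₂ ≈ (0.288, -0.652, -0.701); φ = arcsin(p_z) ≈ -44.55°, λ = atan2(p_y, p_x) ≈ -66.18°.

≈ 45°S, 66°W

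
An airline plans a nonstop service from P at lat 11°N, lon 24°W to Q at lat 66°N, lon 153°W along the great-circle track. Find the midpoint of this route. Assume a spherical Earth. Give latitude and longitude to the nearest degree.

Convert each endpoint to a unit vector on the sphere (x = cos φ cos λ, y = cos φ sin λ, z = sin φ).
The central angle between the endpoints is δ = arccos(p₁·p₂) ≈ 1.648 rad (94.4°).
Interpolate at f = 1/2 with slerp weights a = sin((1−f)δ)/sin δ ≈ 0.736, b = sin(fδ)/sin δ ≈ 0.736.
p = a·p₁ + b·p₂ ≈ (0.393, -0.430, 0.813); φ = arcsin(p_z) ≈ 54.37°, λ = atan2(p_y, p_x) ≈ -47.54°.

≈ lat 54°N, lon 48°W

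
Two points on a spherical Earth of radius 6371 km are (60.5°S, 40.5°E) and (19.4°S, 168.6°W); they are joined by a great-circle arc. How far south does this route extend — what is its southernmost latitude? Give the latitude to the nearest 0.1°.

≈ 76.9°S

The great circle lies in the plane with unit normal n̂ = (p₁ × p₂)/|p₁ × p₂|.
Here n̂_z ≈ +0.227; the vertex latitude is φ_max = arccos|n̂_z| ≈ 76.9°.
Check via Clairaut: cos φ_max = |cos φ₁| · sin C = cos(60.5°)·sin(152.5°) ≈ 0.227, again giving ≈ 76.9°.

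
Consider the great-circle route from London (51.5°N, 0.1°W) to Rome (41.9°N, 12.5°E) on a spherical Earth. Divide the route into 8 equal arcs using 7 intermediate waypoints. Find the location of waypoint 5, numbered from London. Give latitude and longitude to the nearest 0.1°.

Write both endpoints as unit vectors p₁, p₂ with components (cos φ cos λ, cos φ sin λ, sin φ).
The central angle between the endpoints is δ = arccos(p₁·p₂) ≈ 0.225 rad (12.9°).
Interpolate at f = 5/8 with slerp weights a = sin((1−f)δ)/sin δ ≈ 0.378, b = sin(fδ)/sin δ ≈ 0.628.
p = a·p₁ + b·p₂ ≈ (0.692, 0.101, 0.715); φ = arcsin(p_z) ≈ 45.66°, λ = atan2(p_y, p_x) ≈ 8.29°.

≈ (45.7°N, 8.3°E)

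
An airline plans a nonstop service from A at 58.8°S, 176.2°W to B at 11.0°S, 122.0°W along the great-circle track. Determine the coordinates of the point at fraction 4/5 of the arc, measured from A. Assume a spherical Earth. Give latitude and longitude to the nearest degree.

≈ 22°S, 128°W

Write both endpoints as unit vectors p₁, p₂ with components (cos φ cos λ, cos φ sin λ, sin φ).
The central angle between the endpoints is δ = arccos(p₁·p₂) ≈ 1.092 rad (62.6°).
Interpolate at f = 4/5 with slerp weights a = sin((1−f)δ)/sin δ ≈ 0.244, b = sin(fδ)/sin δ ≈ 0.864.
p = a·p₁ + b·p₂ ≈ (-0.576, -0.727, -0.374); φ = arcsin(p_z) ≈ -21.94°, λ = atan2(p_y, p_x) ≈ -128.35°.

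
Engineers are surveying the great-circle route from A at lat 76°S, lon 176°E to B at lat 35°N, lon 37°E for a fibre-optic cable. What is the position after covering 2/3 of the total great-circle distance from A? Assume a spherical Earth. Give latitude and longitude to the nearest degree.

≈ lat 9°S, lon 46°E

Write both endpoints as unit vectors p₁, p₂ with components (cos φ cos λ, cos φ sin λ, sin φ).
The central angle between the endpoints is δ = arccos(p₁·p₂) ≈ 2.355 rad (134.9°).
Interpolate at f = 2/3 with slerp weights a = sin((1−f)δ)/sin δ ≈ 0.998, b = sin(fδ)/sin δ ≈ 1.412.
p = a·p₁ + b·p₂ ≈ (0.683, 0.713, -0.158); φ = arcsin(p_z) ≈ -9.12°, λ = atan2(p_y, p_x) ≈ 46.23°.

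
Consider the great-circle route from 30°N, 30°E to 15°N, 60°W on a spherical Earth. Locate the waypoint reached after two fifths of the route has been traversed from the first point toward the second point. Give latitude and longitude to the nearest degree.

≈ 32°N, 9°W

Convert each endpoint to a unit vector on the sphere (x = cos φ cos λ, y = cos φ sin λ, z = sin φ).
The central angle between the endpoints is δ = arccos(p₁·p₂) ≈ 1.441 rad (82.6°).
Interpolate at f = 2/5 with slerp weights a = sin((1−f)δ)/sin δ ≈ 0.767, b = sin(fδ)/sin δ ≈ 0.550.
p = a·p₁ + b·p₂ ≈ (0.841, -0.128, 0.526); φ = arcsin(p_z) ≈ 31.73°, λ = atan2(p_y, p_x) ≈ -8.62°.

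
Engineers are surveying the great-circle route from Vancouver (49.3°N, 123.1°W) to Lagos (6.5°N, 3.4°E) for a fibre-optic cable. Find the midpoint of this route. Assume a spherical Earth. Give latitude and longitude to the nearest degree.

≈ 47°N, 37°W

Convert each endpoint to a unit vector on the sphere (x = cos φ cos λ, y = cos φ sin λ, z = sin φ).
The central angle between the endpoints is δ = arccos(p₁·p₂) ≈ 1.875 rad (107.4°).
Interpolate at f = 1/2 with slerp weights a = sin((1−f)δ)/sin δ ≈ 0.845, b = sin(fδ)/sin δ ≈ 0.845.
p = a·p₁ + b·p₂ ≈ (0.537, -0.412, 0.736); φ = arcsin(p_z) ≈ 47.41°, λ = atan2(p_y, p_x) ≈ -37.47°.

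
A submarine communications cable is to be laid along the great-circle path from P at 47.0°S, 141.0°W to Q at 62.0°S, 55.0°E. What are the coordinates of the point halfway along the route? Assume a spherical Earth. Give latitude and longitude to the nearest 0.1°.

≈ 80.7°S, 170.3°W

Write both endpoints as unit vectors p₁, p₂ with components (cos φ cos λ, cos φ sin λ, sin φ).
The central angle between the endpoints is δ = arccos(p₁·p₂) ≈ 1.226 rad (70.2°).
Interpolate at f = 1/2 with slerp weights a = sin((1−f)δ)/sin δ ≈ 0.611, b = sin(fδ)/sin δ ≈ 0.611.
p = a·p₁ + b·p₂ ≈ (-0.159, -0.027, -0.987); φ = arcsin(p_z) ≈ -80.69°, λ = atan2(p_y, p_x) ≈ -170.29°.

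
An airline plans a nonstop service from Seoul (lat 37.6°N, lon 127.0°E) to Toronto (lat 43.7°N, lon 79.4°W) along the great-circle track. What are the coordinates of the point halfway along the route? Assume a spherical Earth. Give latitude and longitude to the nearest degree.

≈ lat 75°N, lon 167°W

Write both endpoints as unit vectors p₁, p₂ with components (cos φ cos λ, cos φ sin λ, sin φ).
The central angle between the endpoints is δ = arccos(p₁·p₂) ≈ 1.662 rad (95.3°).
Interpolate at f = 1/2 with slerp weights a = sin((1−f)δ)/sin δ ≈ 0.742, b = sin(fδ)/sin δ ≈ 0.742.
p = a·p₁ + b·p₂ ≈ (-0.255, -0.058, 0.965); φ = arcsin(p_z) ≈ 74.84°, λ = atan2(p_y, p_x) ≈ -167.24°.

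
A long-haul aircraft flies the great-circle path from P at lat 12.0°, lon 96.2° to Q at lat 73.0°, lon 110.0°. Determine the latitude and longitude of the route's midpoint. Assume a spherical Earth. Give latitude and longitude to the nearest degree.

≈ lat 43°, lon 99°

Write both endpoints as unit vectors p₁, p₂ with components (cos φ cos λ, cos φ sin λ, sin φ).
The central angle between the endpoints is δ = arccos(p₁·p₂) ≈ 1.074 rad (61.5°).
Interpolate at f = 1/2 with slerp weights a = sin((1−f)δ)/sin δ ≈ 0.582, b = sin(fδ)/sin δ ≈ 0.582.
p = a·p₁ + b·p₂ ≈ (-0.120, 0.726, 0.677); φ = arcsin(p_z) ≈ 42.65°, λ = atan2(p_y, p_x) ≈ 99.36°.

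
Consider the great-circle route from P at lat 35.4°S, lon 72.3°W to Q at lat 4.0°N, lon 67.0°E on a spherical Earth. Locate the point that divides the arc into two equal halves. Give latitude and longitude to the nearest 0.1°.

Write both endpoints as unit vectors p₁, p₂ with components (cos φ cos λ, cos φ sin λ, sin φ).
The central angle between the endpoints is δ = arccos(p₁·p₂) ≈ 2.287 rad (131.1°).
Interpolate at f = 1/2 with slerp weights a = sin((1−f)δ)/sin δ ≈ 1.207, b = sin(fδ)/sin δ ≈ 1.207.
p = a·p₁ + b·p₂ ≈ (0.770, 0.171, -0.615); φ = arcsin(p_z) ≈ -37.96°, λ = atan2(p_y, p_x) ≈ 12.53°.

≈ lat 38.0°S, lon 12.5°E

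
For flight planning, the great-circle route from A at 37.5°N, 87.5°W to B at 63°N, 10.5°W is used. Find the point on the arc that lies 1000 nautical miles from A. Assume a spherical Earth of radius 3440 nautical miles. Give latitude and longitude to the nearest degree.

≈ 50°N, 73°W

From cos δ = sin φ₁ sin φ₂ + cos φ₁ cos φ₂ cos Δλ, the central angle is δ ≈ 0.898 rad (51.4°). The total great-circle distance is δ·R ≈ 0.898 × 3440 ≈ 3088 nmi, so the target fraction is f = 1000/3088 ≈ 0.324.
Interpolate at f ≈ 0.324 with slerp weights a = sin((1−f)δ)/sin δ ≈ 0.730, b = sin(fδ)/sin δ ≈ 0.367.
p = a·p₁ + b·p₂ ≈ (0.189, -0.609, 0.771); φ = arcsin(p_z) ≈ 50.42°, λ = atan2(p_y, p_x) ≈ -72.76°.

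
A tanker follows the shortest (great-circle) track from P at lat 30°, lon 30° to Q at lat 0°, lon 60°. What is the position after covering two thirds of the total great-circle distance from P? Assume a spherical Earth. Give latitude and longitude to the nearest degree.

≈ lat 10°, lon 51°

From cos δ = sin φ₁ sin φ₂ + cos φ₁ cos φ₂ cos Δλ, the central angle is δ ≈ 0.723 rad (41.4°).
Interpolate at f = 2/3 with slerp weights a = sin((1−f)δ)/sin δ ≈ 0.361, b = sin(fδ)/sin δ ≈ 0.701.
p = a·p₁ + b·p₂ ≈ (0.621, 0.763, 0.180); φ = arcsin(p_z) ≈ 10.39°, λ = atan2(p_y, p_x) ≈ 50.86°.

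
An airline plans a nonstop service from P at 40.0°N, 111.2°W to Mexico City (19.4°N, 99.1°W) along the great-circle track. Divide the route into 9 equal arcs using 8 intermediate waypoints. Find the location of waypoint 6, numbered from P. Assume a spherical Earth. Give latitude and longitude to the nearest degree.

≈ 26°N, 103°W

Write both endpoints as unit vectors p₁, p₂ with components (cos φ cos λ, cos φ sin λ, sin φ).
The central angle between the endpoints is δ = arccos(p₁·p₂) ≈ 0.403 rad (23.1°).
Interpolate at f = 6/9 with slerp weights a = sin((1−f)δ)/sin δ ≈ 0.341, b = sin(fδ)/sin δ ≈ 0.677.
p = a·p₁ + b·p₂ ≈ (-0.196, -0.874, 0.444); φ = arcsin(p_z) ≈ 26.38°, λ = atan2(p_y, p_x) ≈ -102.61°.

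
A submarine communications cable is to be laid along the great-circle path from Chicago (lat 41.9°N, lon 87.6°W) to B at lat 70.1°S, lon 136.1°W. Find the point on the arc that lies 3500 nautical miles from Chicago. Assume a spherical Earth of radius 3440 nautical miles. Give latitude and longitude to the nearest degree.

Write both endpoints as unit vectors p₁, p₂ with components (cos φ cos λ, cos φ sin λ, sin φ).
The central angle between the endpoints is δ = arccos(p₁·p₂) ≈ 2.049 rad (117.4°). The total great-circle distance is δ·R ≈ 2.049 × 3440 ≈ 7048 nmi, so the target fraction is f = 3500/7048 ≈ 0.497.
Interpolate at f ≈ 0.497 with slerp weights a = sin((1−f)δ)/sin δ ≈ 0.966, b = sin(fδ)/sin δ ≈ 0.958.
p = a·p₁ + b·p₂ ≈ (-0.205, -0.945, -0.256); φ = arcsin(p_z) ≈ -14.81°, λ = atan2(p_y, p_x) ≈ -102.24°.

≈ lat 15°S, lon 102°W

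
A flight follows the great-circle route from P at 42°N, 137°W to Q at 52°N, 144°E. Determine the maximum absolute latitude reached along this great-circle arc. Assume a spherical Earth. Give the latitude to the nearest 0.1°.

The great circle lies in the plane with unit normal n̂ = (p₁ × p₂)/|p₁ × p₂|.
Here n̂_z ≈ -0.569; the vertex latitude is φ_max = arccos|n̂_z| ≈ 55.3°.
Check via Clairaut: cos φ_max = |cos φ₁| · sin C = cos(42.0°)·sin(50.0°) ≈ 0.569, again giving ≈ 55.3°.

≈ 55.3°N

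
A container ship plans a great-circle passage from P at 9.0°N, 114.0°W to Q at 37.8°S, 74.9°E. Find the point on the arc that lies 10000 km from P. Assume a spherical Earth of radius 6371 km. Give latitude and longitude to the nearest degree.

Convert each endpoint to a unit vector on the sphere (x = cos φ cos λ, y = cos φ sin λ, z = sin φ).
The central angle between the endpoints is δ = arccos(p₁·p₂) ≈ 2.620 rad (150.1°). The total great-circle distance is δ·R ≈ 2.620 × 6371 ≈ 16691 km, so the target fraction is f = 10000/16691 ≈ 0.599.
Interpolate at f ≈ 0.599 with slerp weights a = sin((1−f)δ)/sin δ ≈ 1.740, b = sin(fδ)/sin δ ≈ 2.006.
p = a·p₁ + b·p₂ ≈ (-0.286, -0.040, -0.957); φ = arcsin(p_z) ≈ -73.20°, λ = atan2(p_y, p_x) ≈ -172.07°.

≈ 73°S, 172°W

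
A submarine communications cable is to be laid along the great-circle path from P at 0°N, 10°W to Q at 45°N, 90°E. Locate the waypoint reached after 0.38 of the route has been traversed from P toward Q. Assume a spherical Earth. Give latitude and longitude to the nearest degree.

≈ 25°N, 18°E

Convert each endpoint to a unit vector on the sphere (x = cos φ cos λ, y = cos φ sin λ, z = sin φ).
The central angle between the endpoints is δ = arccos(p₁·p₂) ≈ 1.694 rad (97.1°).
Interpolate at f = 0.38 with slerp weights a = sin((1−f)δ)/sin δ ≈ 0.874, b = sin(fδ)/sin δ ≈ 0.605.
p = a·p₁ + b·p₂ ≈ (0.861, 0.276, 0.428); φ = arcsin(p_z) ≈ 25.32°, λ = atan2(p_y, p_x) ≈ 17.76°.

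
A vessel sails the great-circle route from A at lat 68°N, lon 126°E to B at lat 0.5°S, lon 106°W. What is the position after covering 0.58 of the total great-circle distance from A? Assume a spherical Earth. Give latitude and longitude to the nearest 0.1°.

Convert each endpoint to a unit vector on the sphere (x = cos φ cos λ, y = cos φ sin λ, z = sin φ).
The central angle between the endpoints is δ = arccos(p₁·p₂) ≈ 1.812 rad (103.8°).
Interpolate at f = 0.58 with slerp weights a = sin((1−f)δ)/sin δ ≈ 0.710, b = sin(fδ)/sin δ ≈ 0.894.
p = a·p₁ + b·p₂ ≈ (-0.403, -0.644, 0.651); φ = arcsin(p_z) ≈ 40.59°, λ = atan2(p_y, p_x) ≈ -122.03°.

≈ lat 40.6°N, lon 122.0°W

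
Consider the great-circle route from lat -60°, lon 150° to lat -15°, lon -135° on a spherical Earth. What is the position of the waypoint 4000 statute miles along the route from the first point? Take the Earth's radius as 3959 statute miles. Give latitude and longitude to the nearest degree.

The haversine formula gives a central angle δ ≈ 1.214 rad (69.6°) between the endpoints. The total great-circle distance is δ·R ≈ 1.214 × 3959 ≈ 4807 mi, so the target fraction is f = 4000/4807 ≈ 0.832.
Interpolate at f ≈ 0.832 with slerp weights a = sin((1−f)δ)/sin δ ≈ 0.216, b = sin(fδ)/sin δ ≈ 0.904.
p = a·p₁ + b·p₂ ≈ (-0.711, -0.563, -0.421); φ = arcsin(p_z) ≈ -24.90°, λ = atan2(p_y, p_x) ≈ -141.60°.

≈ lat -25°, lon -142°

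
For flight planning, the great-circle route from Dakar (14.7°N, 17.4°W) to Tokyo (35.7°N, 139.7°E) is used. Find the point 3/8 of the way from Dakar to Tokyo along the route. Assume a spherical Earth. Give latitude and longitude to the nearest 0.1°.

From cos δ = sin φ₁ sin φ₂ + cos φ₁ cos φ₂ cos Δλ, the central angle is δ ≈ 2.184 rad (125.1°).
Interpolate at f = 3/8 with slerp weights a = sin((1−f)δ)/sin δ ≈ 1.197, b = sin(fδ)/sin δ ≈ 0.893.
p = a·p₁ + b·p₂ ≈ (0.552, 0.123, 0.825); φ = arcsin(p_z) ≈ 55.59°, λ = atan2(p_y, p_x) ≈ 12.56°.

≈ (55.6°N, 12.6°E)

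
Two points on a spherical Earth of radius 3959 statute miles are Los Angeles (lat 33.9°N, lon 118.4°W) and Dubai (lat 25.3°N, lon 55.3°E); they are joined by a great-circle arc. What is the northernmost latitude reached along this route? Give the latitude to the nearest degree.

≈ 85°N

The great circle lies in the plane with unit normal n̂ = (p₁ × p₂)/|p₁ × p₂|.
Here n̂_z ≈ +0.096; the vertex latitude is φ_max = arccos|n̂_z| ≈ 84.5°.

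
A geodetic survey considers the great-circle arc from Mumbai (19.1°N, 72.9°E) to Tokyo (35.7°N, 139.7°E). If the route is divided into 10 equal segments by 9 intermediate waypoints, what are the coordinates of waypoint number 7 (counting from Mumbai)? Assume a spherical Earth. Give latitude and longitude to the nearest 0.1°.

≈ (34.7°N, 117.5°E)

Write both endpoints as unit vectors p₁, p₂ with components (cos φ cos λ, cos φ sin λ, sin φ).
The central angle between the endpoints is δ = arccos(p₁·p₂) ≈ 1.055 rad (60.4°).
Interpolate at f = 7/10 with slerp weights a = sin((1−f)δ)/sin δ ≈ 0.358, b = sin(fδ)/sin δ ≈ 0.774.
p = a·p₁ + b·p₂ ≈ (-0.380, 0.730, 0.569); φ = arcsin(p_z) ≈ 34.66°, λ = atan2(p_y, p_x) ≈ 117.50°.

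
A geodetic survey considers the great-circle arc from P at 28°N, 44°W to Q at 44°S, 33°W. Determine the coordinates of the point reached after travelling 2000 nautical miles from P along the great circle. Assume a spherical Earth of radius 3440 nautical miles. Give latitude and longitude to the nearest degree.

≈ 5°S, 39°W

The haversine formula gives a central angle δ ≈ 1.269 rad (72.7°) between the endpoints. The total great-circle distance is δ·R ≈ 1.269 × 3440 ≈ 4365 nmi, so the target fraction is f = 2000/4365 ≈ 0.458.
Interpolate at f ≈ 0.458 with slerp weights a = sin((1−f)δ)/sin δ ≈ 0.665, b = sin(fδ)/sin δ ≈ 0.575.
p = a·p₁ + b·p₂ ≈ (0.769, -0.633, -0.088); φ = arcsin(p_z) ≈ -5.02°, λ = atan2(p_y, p_x) ≈ -39.45°.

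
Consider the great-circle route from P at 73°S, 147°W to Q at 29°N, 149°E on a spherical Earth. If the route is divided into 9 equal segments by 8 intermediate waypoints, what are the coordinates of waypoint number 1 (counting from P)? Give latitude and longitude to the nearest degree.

Write both endpoints as unit vectors p₁, p₂ with components (cos φ cos λ, cos φ sin λ, sin φ).
The central angle between the endpoints is δ = arccos(p₁·p₂) ≈ 1.930 rad (110.6°).
Interpolate at f = 1/9 with slerp weights a = sin((1−f)δ)/sin δ ≈ 1.057, b = sin(fδ)/sin δ ≈ 0.227.
p = a·p₁ + b·p₂ ≈ (-0.430, -0.066, -0.901); φ = arcsin(p_z) ≈ -64.24°, λ = atan2(p_y, p_x) ≈ -171.28°.

≈ 64°S, 171°W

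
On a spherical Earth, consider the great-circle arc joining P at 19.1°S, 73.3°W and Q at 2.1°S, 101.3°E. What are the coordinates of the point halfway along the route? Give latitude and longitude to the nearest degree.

From cos δ = sin φ₁ sin φ₂ + cos φ₁ cos φ₂ cos Δλ, the central angle is δ ≈ 2.760 rad (158.1°).
Interpolate at f = 1/2 with slerp weights a = sin((1−f)δ)/sin δ ≈ 2.638, b = sin(fδ)/sin δ ≈ 2.638.
p = a·p₁ + b·p₂ ≈ (0.200, 0.197, -0.960); φ = arcsin(p_z) ≈ -73.69°, λ = atan2(p_y, p_x) ≈ 44.67°.

≈ 74°S, 45°E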